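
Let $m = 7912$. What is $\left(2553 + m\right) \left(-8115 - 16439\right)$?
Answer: $-256957610$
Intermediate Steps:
$\left(2553 + m\right) \left(-8115 - 16439\right) = \left(2553 + 7912\right) \left(-8115 - 16439\right) = 10465 \left(-24554\right) = -256957610$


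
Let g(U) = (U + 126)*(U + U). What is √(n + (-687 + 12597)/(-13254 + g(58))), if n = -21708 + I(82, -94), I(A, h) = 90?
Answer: I*√14147606739/809 ≈ 147.03*I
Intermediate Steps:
g(U) = 2*U*(126 + U) (g(U) = (126 + U)*(2*U) = 2*U*(126 + U))
n = -21618 (n = -21708 + 90 = -21618)
√(n + (-687 + 12597)/(-13254 + g(58))) = √(-21618 + (-687 + 12597)/(-13254 + 2*58*(126 + 58))) = √(-21618 + 11910/(-13254 + 2*58*184)) = √(-21618 + 11910/(-13254 + 21344)) = √(-21618 + 11910/8090) = √(-21618 + 11910*(1/8090)) = √(-21618 + 1191/809) = √(-17487771/809) = I*√14147606739/809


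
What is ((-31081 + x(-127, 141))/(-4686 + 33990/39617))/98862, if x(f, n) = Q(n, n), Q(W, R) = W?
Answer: 43776785/655353627588 ≈ 6.6799e-5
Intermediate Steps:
x(f, n) = n
((-31081 + x(-127, 141))/(-4686 + 33990/39617))/98862 = ((-31081 + 141)/(-4686 + 33990/39617))/98862 = -30940/(-4686 + 33990*(1/39617))*(1/98862) = -30940/(-4686 + 33990/39617)*(1/98862) = -30940/(-185611272/39617)*(1/98862) = -30940*(-39617/185611272)*(1/98862) = (43776785/6628974)*(1/98862) = 43776785/655353627588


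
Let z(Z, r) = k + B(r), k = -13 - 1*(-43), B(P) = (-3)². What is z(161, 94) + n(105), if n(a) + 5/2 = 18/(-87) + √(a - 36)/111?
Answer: 2105/58 + √69/111 ≈ 36.368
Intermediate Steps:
B(P) = 9
k = 30 (k = -13 + 43 = 30)
z(Z, r) = 39 (z(Z, r) = 30 + 9 = 39)
n(a) = -157/58 + √(-36 + a)/111 (n(a) = -5/2 + (18/(-87) + √(a - 36)/111) = -5/2 + (18*(-1/87) + √(-36 + a)*(1/111)) = -5/2 + (-6/29 + √(-36 + a)/111) = -157/58 + √(-36 + a)/111)
z(161, 94) + n(105) = 39 + (-157/58 + √(-36 + 105)/111) = 39 + (-157/58 + √69/111) = 2105/58 + √69/111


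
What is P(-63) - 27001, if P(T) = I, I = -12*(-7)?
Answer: -26917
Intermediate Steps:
I = 84
P(T) = 84
P(-63) - 27001 = 84 - 27001 = -26917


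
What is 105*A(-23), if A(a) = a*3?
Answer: -7245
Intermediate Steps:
A(a) = 3*a
105*A(-23) = 105*(3*(-23)) = 105*(-69) = -7245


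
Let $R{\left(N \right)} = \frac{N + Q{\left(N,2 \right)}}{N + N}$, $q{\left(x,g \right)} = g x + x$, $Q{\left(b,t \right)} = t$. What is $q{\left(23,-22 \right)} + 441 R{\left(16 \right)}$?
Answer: $- \frac{3759}{16} \approx -234.94$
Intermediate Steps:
$q{\left(x,g \right)} = x + g x$
$R{\left(N \right)} = \frac{2 + N}{2 N}$ ($R{\left(N \right)} = \frac{N + 2}{N + N} = \frac{2 + N}{2 N}$)
$q{\left(23,-22 \right)} + 441 R{\left(16 \right)} = 23 \left(1 - 22\right) + 441 \frac{2 + 16}{2 \cdot 16} = 23 \left(-21\right) + 441 \cdot \frac{1}{2} \cdot \frac{1}{16} \cdot 18 = -483 + 441 \cdot \frac{9}{16} = -483 + \frac{3969}{16} = - \frac{3759}{16}$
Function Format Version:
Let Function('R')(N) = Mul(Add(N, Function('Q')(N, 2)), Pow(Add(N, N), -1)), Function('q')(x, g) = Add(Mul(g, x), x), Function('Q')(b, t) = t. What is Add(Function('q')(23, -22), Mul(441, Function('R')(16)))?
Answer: Rational(-3759, 16) ≈ -234.94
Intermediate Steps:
Function('q')(x, g) = Add(x, Mul(g, x))
Function('R')(N) = Mul(Rational(1, 2), Pow(N, -1), Add(2, N)) (Function('R')(N) = Mul(Add(N, 2), Pow(Add(N, N), -1)) = Mul(Add(2, N), Pow(Mul(2, N), -1)) = Mul(Add(2, N), Mul(Rational(1, 2), Pow(N, -1))) = Mul(Rational(1, 2), Pow(N, -1), Add(2, N)))
Add(Function('q')(23, -22), Mul(441, Function('R')(16))) = Add(Mul(23, Add(1, -22)), Mul(441, Mul(Rational(1, 2), Pow(16, -1), Add(2, 16)))) = Add(Mul(23, -21), Mul(441, Mul(Rational(1, 2), Rational(1, 16), 18))) = Add(-483, Mul(441, Rational(9, 16))) = Add(-483, Rational(3969, 16)) = Rational(-3759, 16)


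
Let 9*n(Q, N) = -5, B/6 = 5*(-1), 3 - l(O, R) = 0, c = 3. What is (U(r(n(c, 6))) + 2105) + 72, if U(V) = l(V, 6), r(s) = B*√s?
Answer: 2180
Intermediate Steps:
l(O, R) = 3 (l(O, R) = 3 - 1*0 = 3 + 0 = 3)
B = -30 (B = 6*(5*(-1)) = 6*(-5) = -30)
n(Q, N) = -5/9 (n(Q, N) = (⅑)*(-5) = -5/9)
r(s) = -30*√s
U(V) = 3
(U(r(n(c, 6))) + 2105) + 72 = (3 + 2105) + 72 = 2108 + 72 = 2180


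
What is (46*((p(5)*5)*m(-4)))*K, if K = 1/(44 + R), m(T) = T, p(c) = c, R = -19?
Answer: -184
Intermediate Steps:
K = 1/25 (K = 1/(44 - 19) = 1/25 ≈ 0.040000)
(46*((p(5)*5)*m(-4)))*K = (46*((5*5)*(-4)))*(1/25) = (46*(25*(-4)))*(1/25) = (46*(-100))*(1/25) = -4600*1/25 = -184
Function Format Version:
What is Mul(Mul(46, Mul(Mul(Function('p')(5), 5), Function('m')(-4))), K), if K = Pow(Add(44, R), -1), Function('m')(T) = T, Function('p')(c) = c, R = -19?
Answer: -184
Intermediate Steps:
K = Rational(1, 25) (K = Pow(Add(44, -19), -1) = Pow(25, -1) = Rational(1, 25) ≈ 0.040000)
Mul(Mul(46, Mul(Mul(Function('p')(5), 5), Function('m')(-4))), K) = Mul(Mul(46, Mul(Mul(5, 5), -4)), Rational(1, 25)) = Mul(Mul(46, Mul(25, -4)), Rational(1, 25)) = Mul(Mul(46, -100), Rational(1, 25)) = Mul(-4600, Rational(1, 25)) = -184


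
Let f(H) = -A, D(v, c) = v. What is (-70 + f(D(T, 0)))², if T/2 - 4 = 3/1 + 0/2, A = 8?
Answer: 6084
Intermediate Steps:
T = 14 (T = 8 + 2*(3/1 + 0/2) = 8 + 2*(3*1 + 0*(½)) = 8 + 2*(3 + 0) = 8 + 2*3 = 8 + 6 = 14)
f(H) = -8 (f(H) = -1*8 = -8)
(-70 + f(D(T, 0)))² = (-70 - 8)² = (-78)² = 6084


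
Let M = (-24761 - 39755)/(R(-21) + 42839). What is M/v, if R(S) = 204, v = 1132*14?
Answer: -16129/170536366 ≈ -9.4578e-5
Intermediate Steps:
v = 15848
M = -64516/43043 (M = (-24761 - 39755)/(204 + 42839) = -64516/43043 ≈ -1.4989)
M/v = -64516/43043/15848 = -64516/43043*1/15848 = -16129/170536366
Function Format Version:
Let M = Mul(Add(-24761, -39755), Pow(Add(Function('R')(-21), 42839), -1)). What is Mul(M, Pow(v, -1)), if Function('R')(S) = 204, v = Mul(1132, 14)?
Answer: Rational(-16129, 170536366) ≈ -9.4578e-5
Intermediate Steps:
v = 15848
M = Rational(-64516, 43043) (M = Mul(Add(-24761, -39755), Pow(Add(204, 42839), -1)) = Mul(-64516, Pow(43043, -1)) = Mul(-64516, Rational(1, 43043)) = Rational(-64516, 43043) ≈ -1.4989)
Mul(M, Pow(v, -1)) = Mul(Rational(-64516, 43043), Pow(15848, -1)) = Mul(Rational(-64516, 43043), Rational(1, 15848)) = Rational(-16129, 170536366)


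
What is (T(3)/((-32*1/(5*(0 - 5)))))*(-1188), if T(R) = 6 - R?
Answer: -22275/8 ≈ -2784.4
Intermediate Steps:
(T(3)/((-32*1/(5*(0 - 5)))))*(-1188) = ((6 - 1*3)/((-32*1/(5*(0 - 5)))))*(-1188) = ((6 - 3)/((-32/(5*(-5)))))*(-1188) = (3/((-32/(-25))))*(-1188) = (3/((-32*(-1/25))))*(-1188) = (3/(32/25))*(-1188) = (3*(25/32))*(-1188) = (75/32)*(-1188) = -22275/8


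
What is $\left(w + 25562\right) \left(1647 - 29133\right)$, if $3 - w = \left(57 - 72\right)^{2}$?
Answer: $-696495240$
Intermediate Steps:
$w = -222$ ($w = 3 - \left(57 - 72\right)^{2} = 3 - \left(-15\right)^{2} = 3 - 225 = -222$)
$\left(w + 25562\right) \left(1647 - 29133\right) = \left(-222 + 25562\right) \left(1647 - 29133\right) = 25340 \left(1647 - 29133\right) = 25340 \left(-27486\right) = -696495240$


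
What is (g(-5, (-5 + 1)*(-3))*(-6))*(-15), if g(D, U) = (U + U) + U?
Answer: 3240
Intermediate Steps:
g(D, U) = 3*U (g(D, U) = 2*U + U = 3*U)
(g(-5, (-5 + 1)*(-3))*(-6))*(-15) = ((3*((-5 + 1)*(-3)))*(-6))*(-15) = ((3*(-4*(-3)))*(-6))*(-15) = ((3*12)*(-6))*(-15) = (36*(-6))*(-15) = -216*(-15) = 3240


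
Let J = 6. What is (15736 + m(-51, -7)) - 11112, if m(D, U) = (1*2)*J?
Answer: 4636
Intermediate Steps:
m(D, U) = 12 (m(D, U) = (1*2)*6 = 2*6 = 12)
(15736 + m(-51, -7)) - 11112 = (15736 + 12) - 11112 = 15748 - 11112 = 4636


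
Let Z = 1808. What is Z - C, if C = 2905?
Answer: -1097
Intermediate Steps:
Z - C = 1808 - 1*2905 = 1808 - 2905 = -1097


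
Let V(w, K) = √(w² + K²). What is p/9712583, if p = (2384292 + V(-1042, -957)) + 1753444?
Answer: 4137736/9712583 + √2001613/9712583 ≈ 0.42616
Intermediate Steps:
V(w, K) = √(K² + w²)
p = 4137736 + √2001613 (p = (2384292 + √((-957)² + (-1042)²)) + 1753444 = (2384292 + √(915849 + 1085764)) + 1753444 = (2384292 + √2001613) + 1753444 = 4137736 + √2001613 ≈ 4.1392e+6)
p/9712583 = (4137736 + √2001613)/9712583 = (4137736 + √2001613)*(1/9712583) = 4137736/9712583 + √2001613/9712583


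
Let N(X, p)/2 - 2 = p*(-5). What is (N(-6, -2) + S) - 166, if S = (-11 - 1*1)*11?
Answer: -274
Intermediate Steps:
N(X, p) = 4 - 10*p (N(X, p) = 4 + 2*(p*(-5)) = 4 + 2*(-5*p) = 4 - 10*p)
S = -132 (S = (-11 - 1)*11 = -12*11 = -132)
(N(-6, -2) + S) - 166 = ((4 - 10*(-2)) - 132) - 166 = ((4 + 20) - 132) - 166 = (24 - 132) - 166 = -108 - 166 = -274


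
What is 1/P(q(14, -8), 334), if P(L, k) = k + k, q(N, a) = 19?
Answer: 1/668 ≈ 0.0014970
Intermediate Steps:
P(L, k) = 2*k
1/P(q(14, -8), 334) = 1/(2*334) = 1/668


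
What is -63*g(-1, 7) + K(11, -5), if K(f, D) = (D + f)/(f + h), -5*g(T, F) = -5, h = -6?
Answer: -309/5 ≈ -61.800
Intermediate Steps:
g(T, F) = 1 (g(T, F) = -1/5*(-5) = 1)
K(f, D) = (D + f)/(-6 + f) (K(f, D) = (D + f)/(f - 6) = (D + f)/(-6 + f))
-63*g(-1, 7) + K(11, -5) = -63*1 + (-5 + 11)/(-6 + 11) = -63 + 6/5 = -309/5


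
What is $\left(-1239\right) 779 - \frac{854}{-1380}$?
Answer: $- \frac{665974463}{690} \approx -9.6518 \cdot 10^{5}$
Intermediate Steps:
$\left(-1239\right) 779 - \frac{854}{-1380} = -965181 - - \frac{427}{690} = -965181 + \frac{427}{690} = - \frac{665974463}{690}$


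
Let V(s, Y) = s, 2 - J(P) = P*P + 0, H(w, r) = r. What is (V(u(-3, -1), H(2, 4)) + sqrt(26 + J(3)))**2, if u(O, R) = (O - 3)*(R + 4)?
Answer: (18 - sqrt(19))**2 ≈ 186.08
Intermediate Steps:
u(O, R) = (-3 + O)*(4 + R)
J(P) = 2 - P**2 (J(P) = 2 - (P*P + 0) = 2 - (P**2 + 0) = 2 - P**2)
(V(u(-3, -1), H(2, 4)) + sqrt(26 + J(3)))**2 = ((-12 - 3*(-1) + 4*(-3) - 3*(-1)) + sqrt(26 + (2 - 1*3**2)))**2 = ((-12 + 3 - 12 + 3) + sqrt(26 + (2 - 1*9)))**2 = (-18 + sqrt(26 + (2 - 9)))**2 = (-18 + sqrt(26 - 7))**2 = (-18 + sqrt(19))**2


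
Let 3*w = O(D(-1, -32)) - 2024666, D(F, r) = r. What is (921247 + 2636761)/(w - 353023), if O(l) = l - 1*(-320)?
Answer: -10674024/3083447 ≈ -3.4617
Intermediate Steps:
O(l) = 320 + l (O(l) = l + 320 = 320 + l)
w = -2024378/3 (w = ((320 - 32) - 2024666)/3 = (288 - 2024666)/3 = (⅓)*(-2024378) = -2024378/3 ≈ -6.7479e+5)
(921247 + 2636761)/(w - 353023) = (921247 + 2636761)/(-2024378/3 - 353023) = 3558008/(-3083447/3) = 3558008*(-3/3083447) = -10674024/3083447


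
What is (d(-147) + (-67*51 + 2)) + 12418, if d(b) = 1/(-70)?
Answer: 630209/70 ≈ 9003.0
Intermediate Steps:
d(b) = -1/70
(d(-147) + (-67*51 + 2)) + 12418 = (-1/70 + (-67*51 + 2)) + 12418 = (-1/70 + (-3417 + 2)) + 12418 = (-1/70 - 3415) + 12418 = -239051/70 + 12418 = 630209/70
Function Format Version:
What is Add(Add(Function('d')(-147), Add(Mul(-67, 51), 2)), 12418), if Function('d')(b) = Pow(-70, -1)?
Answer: Rational(630209, 70) ≈ 9003.0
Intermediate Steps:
Function('d')(b) = Rational(-1, 70)
Add(Add(Function('d')(-147), Add(Mul(-67, 51), 2)), 12418) = Add(Add(Rational(-1, 70), Add(Mul(-67, 51), 2)), 12418) = Add(Add(Rational(-1, 70), Add(-3417, 2)), 12418) = Add(Add(Rational(-1, 70), -3415), 12418) = Add(Rational(-239051, 70), 12418) = Rational(630209, 70)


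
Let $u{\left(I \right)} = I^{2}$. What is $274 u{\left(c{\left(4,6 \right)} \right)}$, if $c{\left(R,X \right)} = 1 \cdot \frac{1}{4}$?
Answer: $\frac{137}{8} \approx 17.125$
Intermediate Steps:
$c{\left(R,X \right)} = \frac{1}{4}$ ($c{\left(R,X \right)} = 1 \cdot \frac{1}{4} = \frac{1}{4}$)
$274 u{\left(c{\left(4,6 \right)} \right)} = \frac{274}{16} = 274 \cdot \frac{1}{16} = \frac{137}{8}$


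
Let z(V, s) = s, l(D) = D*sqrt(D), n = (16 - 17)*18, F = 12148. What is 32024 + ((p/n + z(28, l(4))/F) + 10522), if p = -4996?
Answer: 1170496262/27333 ≈ 42824.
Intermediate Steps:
n = -18 (n = -1*18 = -18)
l(D) = D**(3/2)
32024 + ((p/n + z(28, l(4))/F) + 10522) = 32024 + ((-4996/(-18) + 4**(3/2)/12148) + 10522) = 32024 + ((-4996*(-1/18) + 8*(1/12148)) + 10522) = 32024 + ((2498/9 + 2/3037) + 10522) = 32024 + (7586444/27333 + 10522) = 32024 + 295184270/27333 = 1170496262/27333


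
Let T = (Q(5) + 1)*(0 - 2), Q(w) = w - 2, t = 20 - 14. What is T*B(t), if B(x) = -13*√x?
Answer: 104*√6 ≈ 254.75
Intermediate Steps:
t = 6
Q(w) = -2 + w
T = -8 (T = ((-2 + 5) + 1)*(0 - 2) = (3 + 1)*(-2) = 4*(-2) = -8)
T*B(t) = -(-104)*√6 = 104*√6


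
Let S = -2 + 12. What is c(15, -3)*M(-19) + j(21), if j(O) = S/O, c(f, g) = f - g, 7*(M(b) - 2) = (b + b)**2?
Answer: 78742/21 ≈ 3749.6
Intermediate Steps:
S = 10
M(b) = 2 + 4*b**2/7 (M(b) = 2 + (b + b)**2/7 = 2 + (2*b)**2/7 = 2 + (4*b**2)/7 = 2 + 4*b**2/7)
j(O) = 10/O
c(15, -3)*M(-19) + j(21) = (15 - 1*(-3))*(2 + (4/7)*(-19)**2) + 10/21 = (15 + 3)*(2 + (4/7)*361) + 10*(1/21) = 18*(2 + 1444/7) + 10/21 = 18*(1458/7) + 10/21 = 26244/7 + 10/21 = 78742/21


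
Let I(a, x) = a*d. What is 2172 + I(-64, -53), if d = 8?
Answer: 1660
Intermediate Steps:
I(a, x) = 8*a (I(a, x) = a*8 = 8*a)
2172 + I(-64, -53) = 2172 + 8*(-64) = 2172 - 512 = 1660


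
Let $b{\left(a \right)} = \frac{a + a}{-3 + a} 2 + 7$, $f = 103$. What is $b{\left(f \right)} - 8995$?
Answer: $- \frac{224597}{25} \approx -8983.9$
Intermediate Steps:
$b{\left(a \right)} = 7 + \frac{4 a}{-3 + a}$ ($b{\left(a \right)} = \frac{2 a}{-3 + a} 2 + 7 = \frac{4 a}{-3 + a} + 7 = 7 + \frac{4 a}{-3 + a}$)
$b{\left(f \right)} - 8995 = \frac{-21 + 11 \cdot 103}{-3 + 103} - 8995 = \frac{-21 + 1133}{100} - 8995 = \frac{1}{100} \cdot 1112 - 8995 = \frac{278}{25} - 8995 = - \frac{224597}{25}$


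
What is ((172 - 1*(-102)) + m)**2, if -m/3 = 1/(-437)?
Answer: 14337907081/190969 ≈ 75080.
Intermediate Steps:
m = 3/437 (m = -3/(-437) = -3*(-1/437) = 3/437 ≈ 0.0068650)
((172 - 1*(-102)) + m)**2 = ((172 - 1*(-102)) + 3/437)**2 = ((172 + 102) + 3/437)**2 = (274 + 3/437)**2 = (119741/437)**2 = 14337907081/190969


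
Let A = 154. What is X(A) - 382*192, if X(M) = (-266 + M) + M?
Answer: -73302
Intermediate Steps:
X(M) = -266 + 2*M
X(A) - 382*192 = (-266 + 2*154) - 382*192 = (-266 + 308) - 1*73344 = 42 - 73344 = -73302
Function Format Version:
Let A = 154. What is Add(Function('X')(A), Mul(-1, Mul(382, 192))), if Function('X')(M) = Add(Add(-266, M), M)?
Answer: -73302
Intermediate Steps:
Function('X')(M) = Add(-266, Mul(2, M))
Add(Function('X')(A), Mul(-1, Mul(382, 192))) = Add(Add(-266, Mul(2, 154)), Mul(-1, Mul(382, 192))) = Add(Add(-266, 308), Mul(-1, 73344)) = Add(42, -73344) = -73302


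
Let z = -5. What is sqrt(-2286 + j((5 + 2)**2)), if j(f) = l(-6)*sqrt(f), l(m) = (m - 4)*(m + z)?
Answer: 2*I*sqrt(379) ≈ 38.936*I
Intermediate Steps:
l(m) = (-5 + m)*(-4 + m) (l(m) = (m - 4)*(m - 5) = (-4 + m)*(-5 + m) = (-5 + m)*(-4 + m))
j(f) = 110*sqrt(f) (j(f) = (20 + (-6)**2 - 9*(-6))*sqrt(f) = (20 + 36 + 54)*sqrt(f) = 110*sqrt(f))
sqrt(-2286 + j((5 + 2)**2)) = sqrt(-2286 + 110*sqrt((5 + 2)**2)) = sqrt(-2286 + 110*sqrt(7**2)) = sqrt(-2286 + 110*sqrt(49)) = sqrt(-2286 + 110*7) = sqrt(-2286 + 770) = sqrt(-1516) = 2*I*sqrt(379)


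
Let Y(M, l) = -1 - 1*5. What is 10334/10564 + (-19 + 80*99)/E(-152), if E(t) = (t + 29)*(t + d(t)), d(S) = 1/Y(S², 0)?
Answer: 276882475/197721106 ≈ 1.4004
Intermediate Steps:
Y(M, l) = -6 (Y(M, l) = -1 - 5 = -6)
d(S) = -⅙ (d(S) = 1/(-6) = -⅙)
E(t) = (29 + t)*(-⅙ + t) (E(t) = (t + 29)*(t - ⅙) = (29 + t)*(-⅙ + t))
10334/10564 + (-19 + 80*99)/E(-152) = 10334/10564 + (-19 + 80*99)/(-29/6 + (-152)² + (173/6)*(-152)) = 10334*(1/10564) + (-19 + 7920)/(-29/6 + 23104 - 13148/3) = 5167/5282 + 7901/(37433/2) = 5167/5282 + 7901*(2/37433) = 5167/5282 + 15802/37433 = 276882475/197721106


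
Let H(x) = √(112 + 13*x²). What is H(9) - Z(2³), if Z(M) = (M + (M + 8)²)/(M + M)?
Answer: -33/2 + √1165 ≈ 17.632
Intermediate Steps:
Z(M) = (M + (8 + M)²)/(2*M) (Z(M) = (M + (8 + M)²)/((2*M)) = (M + (8 + M)²)*(1/(2*M)) = (M + (8 + M)²)/(2*M))
H(9) - Z(2³) = √(112 + 13*9²) - (2³ + (8 + 2³)²)/(2*(2³)) = √(112 + 13*81) - (8 + (8 + 8)²)/(2*8) = √(112 + 1053) - (8 + 16²)/(2*8) = √1165 - (8 + 256)/(2*8) = √1165 - 264/(2*8) = √1165 - 1*33/2 = √1165 - 33/2 = -33/2 + √1165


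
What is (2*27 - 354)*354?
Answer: -106200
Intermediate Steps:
(2*27 - 354)*354 = (54 - 354)*354 = -300*354 = -106200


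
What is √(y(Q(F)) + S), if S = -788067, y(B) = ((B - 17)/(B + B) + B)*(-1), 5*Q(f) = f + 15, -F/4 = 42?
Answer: I*√177308365/15 ≈ 887.71*I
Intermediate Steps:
F = -168 (F = -4*42 = -168)
Q(f) = 3 + f/5 (Q(f) = (f + 15)/5 = (15 + f)/5 = 3 + f/5)
y(B) = -B - (-17 + B)/(2*B) (y(B) = ((-17 + B)/((2*B)) + B)*(-1) = ((-17 + B)*(1/(2*B)) + B)*(-1) = ((-17 + B)/(2*B) + B)*(-1) = (B + (-17 + B)/(2*B))*(-1) = -B - (-17 + B)/(2*B))
√(y(Q(F)) + S) = √((-½ - (3 + (⅕)*(-168)) + 17/(2*(3 + (⅕)*(-168)))) - 788067) = √((-½ - (3 - 168/5) + 17/(2*(3 - 168/5))) - 788067) = √((-½ - 1*(-153/5) + 17/(2*(-153/5))) - 788067) = √((-½ + 153/5 + (17/2)*(-5/153)) - 788067) = √((-½ + 153/5 - 5/18) - 788067) = √(1342/45 - 788067) = √(-35461673/45) = I*√177308365/15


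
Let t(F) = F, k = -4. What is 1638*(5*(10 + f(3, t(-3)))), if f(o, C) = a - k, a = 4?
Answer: 147420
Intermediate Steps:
f(o, C) = 8 (f(o, C) = 4 - 1*(-4) = 4 + 4 = 8)
1638*(5*(10 + f(3, t(-3)))) = 1638*(5*(10 + 8)) = 1638*(5*18) = 1638*90 = 147420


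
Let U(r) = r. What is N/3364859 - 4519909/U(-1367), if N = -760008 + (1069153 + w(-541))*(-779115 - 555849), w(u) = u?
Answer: -1934897720259361/4599762253 ≈ -4.2065e+5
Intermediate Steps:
N = -1426559309976 (N = -760008 + (1069153 - 541)*(-779115 - 555849) = -760008 + 1068612*(-1334964) = -760008 - 1426558549968 = -1426559309976)
N/3364859 - 4519909/U(-1367) = -1426559309976/3364859 - 4519909/(-1367) = -1426559309976*1/3364859 - 4519909*(-1/1367) = -1426559309976/3364859 + 4519909/1367 = -1934897720259361/4599762253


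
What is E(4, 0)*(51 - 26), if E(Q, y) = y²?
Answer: 0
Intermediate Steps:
E(4, 0)*(51 - 26) = 0²*(51 - 26) = 0*25 = 0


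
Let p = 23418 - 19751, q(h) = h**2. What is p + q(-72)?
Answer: 8851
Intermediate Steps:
p = 3667
p + q(-72) = 3667 + (-72)**2 = 3667 + 5184 = 8851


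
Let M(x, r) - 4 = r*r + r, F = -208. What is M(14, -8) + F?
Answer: -148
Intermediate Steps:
M(x, r) = 4 + r + r**2 (M(x, r) = 4 + (r*r + r) = 4 + (r**2 + r) = 4 + (r + r**2) = 4 + r + r**2)
M(14, -8) + F = (4 - 8 + (-8)**2) - 208 = (4 - 8 + 64) - 208 = 60 - 208 = -148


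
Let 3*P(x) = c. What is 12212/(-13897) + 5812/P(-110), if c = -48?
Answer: -20241189/55588 ≈ -364.13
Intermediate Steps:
P(x) = -16 (P(x) = (⅓)*(-48) = -16)
12212/(-13897) + 5812/P(-110) = 12212/(-13897) + 5812/(-16) = 12212*(-1/13897) + 5812*(-1/16) = -12212/13897 - 1453/4 = -20241189/55588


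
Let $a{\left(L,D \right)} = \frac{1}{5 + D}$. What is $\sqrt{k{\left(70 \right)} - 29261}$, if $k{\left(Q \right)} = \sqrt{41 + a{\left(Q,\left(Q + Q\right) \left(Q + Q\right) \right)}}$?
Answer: $\frac{\sqrt{-11246641647525 + 19605 \sqrt{15758616630}}}{19605} \approx 171.04 i$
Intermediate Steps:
$k{\left(Q \right)} = \sqrt{41 + \frac{1}{5 + 4 Q^{2}}}$ ($k{\left(Q \right)} = \sqrt{41 + \frac{1}{5 + \left(Q + Q\right) \left(Q + Q\right)}} = \sqrt{41 + \frac{1}{5 + 2 Q 2 Q}} = \sqrt{41 + \frac{1}{5 + 4 Q^{2}}}$)
$\sqrt{k{\left(70 \right)} - 29261} = \sqrt{\sqrt{41 + \frac{1}{5 + 4 \cdot 70^{2}}} - 29261} = \sqrt{\sqrt{41 + \frac{1}{5 + 4 \cdot 4900}} - 29261} = \sqrt{\sqrt{41 + \frac{1}{5 + 19600}} - 29261} = \sqrt{\sqrt{41 + \frac{1}{19605}} - 29261} = \sqrt{\sqrt{\frac{803806}{19605}} - 29261} = \sqrt{\frac{\sqrt{15758616630}}{19605} - 29261} = \sqrt{-29261 + \frac{\sqrt{15758616630}}{19605}}$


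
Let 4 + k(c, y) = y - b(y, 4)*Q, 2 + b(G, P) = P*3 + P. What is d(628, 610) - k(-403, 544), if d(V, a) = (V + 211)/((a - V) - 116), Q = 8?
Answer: -58191/134 ≈ -434.26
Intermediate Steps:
d(V, a) = (211 + V)/(-116 + a - V)
b(G, P) = -2 + 4*P (b(G, P) = -2 + (P*3 + P) = -2 + (3*P + P) = -2 + 4*P)
k(c, y) = -116 + y (k(c, y) = -4 + (y - (-2 + 4*4)*8) = -4 + (y - (-2 + 16)*8) = -4 + (y - 14*8) = -4 + (y - 1*112) = -4 + (y - 112) = -4 + (-112 + y) = -116 + y)
d(628, 610) - k(-403, 544) = (211 + 628)/(-116 + 610 - 1*628) - (-116 + 544) = 839/(-116 + 610 - 628) - 1*428 = 839/(-134) - 428 = -1/134*839 - 428 = -839/134 - 428 = -58191/134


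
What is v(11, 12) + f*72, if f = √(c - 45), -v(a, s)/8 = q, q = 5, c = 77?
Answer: -40 + 288*√2 ≈ 367.29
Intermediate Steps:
v(a, s) = -40 (v(a, s) = -8*5 = -40)
f = 4*√2 (f = √(77 - 45) = √32 = 4*√2 ≈ 5.6569)
v(11, 12) + f*72 = -40 + (4*√2)*72 = -40 + 288*√2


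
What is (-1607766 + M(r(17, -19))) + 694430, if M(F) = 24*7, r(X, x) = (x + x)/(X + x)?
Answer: -913168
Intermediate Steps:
r(X, x) = 2*x/(X + x) (r(X, x) = (2*x)/(X + x) = 2*x/(X + x))
M(F) = 168
(-1607766 + M(r(17, -19))) + 694430 = (-1607766 + 168) + 694430 = -1607598 + 694430 = -913168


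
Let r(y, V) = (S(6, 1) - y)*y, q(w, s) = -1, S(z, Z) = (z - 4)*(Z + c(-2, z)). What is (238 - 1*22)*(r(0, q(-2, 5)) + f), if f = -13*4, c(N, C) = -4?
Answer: -11232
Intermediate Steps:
S(z, Z) = (-4 + Z)*(-4 + z) (S(z, Z) = (z - 4)*(Z - 4) = (-4 + z)*(-4 + Z) = (-4 + Z)*(-4 + z))
r(y, V) = y*(-6 - y) (r(y, V) = ((16 - 4*1 - 4*6 + 1*6) - y)*y = ((16 - 4 - 24 + 6) - y)*y = (-6 - y)*y = y*(-6 - y))
f = -52
(238 - 1*22)*(r(0, q(-2, 5)) + f) = (238 - 1*22)*(-1*0*(6 + 0) - 52) = (238 - 22)*(-1*0*6 - 52) = 216*(0 - 52) = 216*(-52) = -11232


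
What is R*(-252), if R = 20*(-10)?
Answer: 50400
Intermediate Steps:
R = -200
R*(-252) = -200*(-252) = 50400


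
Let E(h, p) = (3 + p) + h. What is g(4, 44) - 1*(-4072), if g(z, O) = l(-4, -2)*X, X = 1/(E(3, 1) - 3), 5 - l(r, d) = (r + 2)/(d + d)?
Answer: 32585/8 ≈ 4073.1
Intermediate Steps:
l(r, d) = 5 - (2 + r)/(2*d) (l(r, d) = 5 - (r + 2)/(d + d) = 5 - (2 + r)/(2*d))
E(h, p) = 3 + h + p
X = ¼ (X = 1/((3 + 3 + 1) - 3) = 1/(7 - 3) = 1/4 = ¼ ≈ 0.25000)
g(z, O) = 9/8 (g(z, O) = ((½)*(-2 - 1*(-4) + 10*(-2))/(-2))*(¼) = ((½)*(-½)*(-2 + 4 - 20))*(¼) = ((½)*(-½)*(-18))*(¼) = (9/2)*(¼) = 9/8)
g(4, 44) - 1*(-4072) = 9/8 - 1*(-4072) = 9/8 + 4072 = 32585/8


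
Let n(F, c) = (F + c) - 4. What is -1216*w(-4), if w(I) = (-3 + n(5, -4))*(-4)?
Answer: -29184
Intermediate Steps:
n(F, c) = -4 + F + c
w(I) = 24 (w(I) = (-3 + (-4 + 5 - 4))*(-4) = (-3 - 3)*(-4) = -6*(-4) = 24)
-1216*w(-4) = -1216*24 = -29184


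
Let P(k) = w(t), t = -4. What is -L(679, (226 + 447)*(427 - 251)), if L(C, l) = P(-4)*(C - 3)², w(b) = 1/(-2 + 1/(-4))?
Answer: 1827904/9 ≈ 2.0310e+5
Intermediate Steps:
w(b) = -4/9 (w(b) = 1/(-2 - ¼) = 1/(-9/4) = -4/9)
P(k) = -4/9
L(C, l) = -4*(-3 + C)²/9 (L(C, l) = -4*(C - 3)²/9 = -4*(-3 + C)²/9)
-L(679, (226 + 447)*(427 - 251)) = -(-4)*(-3 + 679)²/9 = -(-4)*676²/9 = -(-4)*456976/9 = -1*(-1827904/9) = 1827904/9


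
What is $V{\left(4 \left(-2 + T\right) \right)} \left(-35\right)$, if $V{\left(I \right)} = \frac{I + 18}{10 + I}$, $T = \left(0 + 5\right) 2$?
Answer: $- \frac{125}{3} \approx -41.667$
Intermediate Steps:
$T = 10$ ($T = 5 \cdot 2 = 10$)
$V{\left(I \right)} = \frac{18 + I}{10 + I}$
$V{\left(4 \left(-2 + T\right) \right)} \left(-35\right) = \frac{18 + 4 \left(-2 + 10\right)}{10 + 4 \left(-2 + 10\right)} \left(-35\right) = \frac{18 + 4 \cdot 8}{10 + 4 \cdot 8} \left(-35\right) = \frac{18 + 32}{10 + 32} \left(-35\right) = \frac{1}{42} \cdot 50 \left(-35\right) = \frac{25}{21} \left(-35\right) = - \frac{125}{3}$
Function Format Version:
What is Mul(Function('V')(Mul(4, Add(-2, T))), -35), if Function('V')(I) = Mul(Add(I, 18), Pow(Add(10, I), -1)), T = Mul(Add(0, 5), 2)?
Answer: Rational(-125, 3) ≈ -41.667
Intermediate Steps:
T = 10 (T = Mul(5, 2) = 10)
Function('V')(I) = Mul(Pow(Add(10, I), -1), Add(18, I)) (Function('V')(I) = Mul(Add(18, I), Pow(Add(10, I), -1)) = Mul(Pow(Add(10, I), -1), Add(18, I)))
Mul(Function('V')(Mul(4, Add(-2, T))), -35) = Mul(Mul(Pow(Add(10, Mul(4, Add(-2, 10))), -1), Add(18, Mul(4, Add(-2, 10)))), -35) = Mul(Mul(Pow(Add(10, Mul(4, 8)), -1), Add(18, Mul(4, 8))), -35) = Mul(Mul(Pow(Add(10, 32), -1), Add(18, 32)), -35) = Mul(Mul(Pow(42, -1), 50), -35) = Mul(Mul(Rational(1, 42), 50), -35) = Mul(Rational(25, 21), -35) = Rational(-125, 3)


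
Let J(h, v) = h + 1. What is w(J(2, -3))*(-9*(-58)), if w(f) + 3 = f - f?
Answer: -1566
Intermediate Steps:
J(h, v) = 1 + h
w(f) = -3 (w(f) = -3 + (f - f) = -3 + 0 = -3)
w(J(2, -3))*(-9*(-58)) = -(-27)*(-58) = -3*522 = -1566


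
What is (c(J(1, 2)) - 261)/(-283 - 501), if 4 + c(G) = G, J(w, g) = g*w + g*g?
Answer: 37/112 ≈ 0.33036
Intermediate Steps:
J(w, g) = g² + g*w (J(w, g) = g*w + g² = g² + g*w)
c(G) = -4 + G
(c(J(1, 2)) - 261)/(-283 - 501) = ((-4 + 2*(2 + 1)) - 261)/(-283 - 501) = ((-4 + 2*3) - 261)/(-784) = ((-4 + 6) - 261)*(-1/784) = (2 - 261)*(-1/784) = -259*(-1/784) = 37/112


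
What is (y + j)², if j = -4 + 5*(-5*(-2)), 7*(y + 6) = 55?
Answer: 112225/49 ≈ 2290.3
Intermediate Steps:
y = 13/7 (y = -6 + (⅐)*55 = -6 + 55/7 = 13/7 ≈ 1.8571)
j = 46 (j = -4 + 5*10 = -4 + 50 = 46)
(y + j)² = (13/7 + 46)² = (335/7)² = 112225/49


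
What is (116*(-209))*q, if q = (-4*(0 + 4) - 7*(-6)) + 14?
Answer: -969760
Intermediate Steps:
q = 40 (q = (-4*4 + 42) + 14 = (-16 + 42) + 14 = 26 + 14 = 40)
(116*(-209))*q = (116*(-209))*40 = -24244*40 = -969760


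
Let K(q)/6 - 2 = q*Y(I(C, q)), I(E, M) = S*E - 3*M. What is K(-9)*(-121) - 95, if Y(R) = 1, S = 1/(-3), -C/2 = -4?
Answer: 4987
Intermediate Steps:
C = 8 (C = -2*(-4) = 8)
S = -1/3 (S = 1*(-1/3) = -1/3 ≈ -0.33333)
I(E, M) = -3*M - E/3 (I(E, M) = -E/3 - 3*M = -3*M - E/3)
K(q) = 12 + 6*q (K(q) = 12 + 6*(q*1) = 12 + 6*q)
K(-9)*(-121) - 95 = (12 + 6*(-9))*(-121) - 95 = (12 - 54)*(-121) - 95 = -42*(-121) - 95 = 5082 - 95 = 4987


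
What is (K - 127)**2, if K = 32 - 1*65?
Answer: 25600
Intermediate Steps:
K = -33 (K = 32 - 65 = -33)
(K - 127)**2 = (-33 - 127)**2 = (-160)**2 = 25600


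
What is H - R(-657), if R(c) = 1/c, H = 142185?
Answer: 93415546/657 ≈ 1.4219e+5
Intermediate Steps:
H - R(-657) = 142185 - 1/(-657) = 142185 - 1*(-1/657) = 142185 + 1/657 = 93415546/657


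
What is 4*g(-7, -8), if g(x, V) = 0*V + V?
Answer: -32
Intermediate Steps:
g(x, V) = V (g(x, V) = 0 + V = V)
4*g(-7, -8) = 4*(-8) = -32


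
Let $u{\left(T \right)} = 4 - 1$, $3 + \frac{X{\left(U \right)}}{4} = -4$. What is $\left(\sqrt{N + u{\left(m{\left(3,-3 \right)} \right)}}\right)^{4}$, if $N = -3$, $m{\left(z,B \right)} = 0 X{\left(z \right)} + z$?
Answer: $0$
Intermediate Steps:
$X{\left(U \right)} = -28$ ($X{\left(U \right)} = -12 + 4 \left(-4\right) = -12 - 16 = -28$)
$m{\left(z,B \right)} = z$ ($m{\left(z,B \right)} = 0 \left(-28\right) + z = 0 + z = z$)
$u{\left(T \right)} = 3$ ($u{\left(T \right)} = 4 - 1 = 3$)
$\left(\sqrt{N + u{\left(m{\left(3,-3 \right)} \right)}}\right)^{4} = \left(\sqrt{-3 + 3}\right)^{4} = \left(\sqrt{0}\right)^{4} = 0^{4} = 0$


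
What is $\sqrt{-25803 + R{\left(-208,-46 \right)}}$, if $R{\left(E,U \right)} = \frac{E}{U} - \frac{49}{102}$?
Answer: $\frac{i \sqrt{141990141522}}{2346} \approx 160.62 i$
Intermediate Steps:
$R{\left(E,U \right)} = - \frac{49}{102} + \frac{E}{U}$ ($R{\left(E,U \right)} = \frac{E}{U} - \frac{49}{102} = - \frac{49}{102} + \frac{E}{U}$)
$\sqrt{-25803 + R{\left(-208,-46 \right)}} = \sqrt{-25803 - \left(\frac{49}{102} + \frac{208}{-46}\right)} = \sqrt{-25803 - - \frac{9481}{2346}} = \sqrt{-25803 + \left(- \frac{49}{102} + \frac{104}{23}\right)} = \sqrt{-25803 + \frac{9481}{2346}} = \sqrt{- \frac{60524357}{2346}} = \frac{i \sqrt{141990141522}}{2346}$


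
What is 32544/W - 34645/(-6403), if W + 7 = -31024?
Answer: 866689763/198691493 ≈ 4.3620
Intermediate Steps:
W = -31031 (W = -7 - 31024 = -31031)
32544/W - 34645/(-6403) = 32544/(-31031) - 34645/(-6403) = 32544*(-1/31031) - 34645*(-1/6403) = -32544/31031 + 34645/6403 = 866689763/198691493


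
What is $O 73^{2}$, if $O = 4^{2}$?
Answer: $85264$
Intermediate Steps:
$O = 16$
$O 73^{2} = 16 \cdot 73^{2} = 16 \cdot 5329 = 85264$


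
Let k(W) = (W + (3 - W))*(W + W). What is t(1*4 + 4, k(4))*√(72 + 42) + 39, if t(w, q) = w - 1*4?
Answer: 39 + 4*√114 ≈ 81.708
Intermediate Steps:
k(W) = 6*W (k(W) = 3*(2*W) = 6*W)
t(w, q) = -4 + w (t(w, q) = w - 4 = -4 + w)
t(1*4 + 4, k(4))*√(72 + 42) + 39 = (-4 + (1*4 + 4))*√(72 + 42) + 39 = (-4 + (4 + 4))*√114 + 39 = (-4 + 8)*√114 + 39 = 4*√114 + 39 = 39 + 4*√114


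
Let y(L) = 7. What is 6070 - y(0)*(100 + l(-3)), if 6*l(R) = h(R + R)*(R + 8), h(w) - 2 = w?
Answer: 16180/3 ≈ 5393.3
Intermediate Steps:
h(w) = 2 + w
l(R) = (2 + 2*R)*(8 + R)/6 (l(R) = ((2 + (R + R))*(R + 8))/6 = ((2 + 2*R)*(8 + R))/6 = (2 + 2*R)*(8 + R)/6)
6070 - y(0)*(100 + l(-3)) = 6070 - 7*(100 + (1 - 3)*(8 - 3)/3) = 6070 - 7*(100 + (⅓)*(-2)*5) = 6070 - 7*(100 - 10/3) = 6070 - 7*290/3 = 6070 - 1*2030/3 = 6070 - 2030/3 = 16180/3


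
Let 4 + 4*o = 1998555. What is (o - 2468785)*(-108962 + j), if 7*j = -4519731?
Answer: 5943972244555/4 ≈ 1.4860e+12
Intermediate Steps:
j = -4519731/7 (j = (⅐)*(-4519731) = -4519731/7 ≈ -6.4568e+5)
o = 1998551/4 (o = -1 + (¼)*1998555 = -1 + 1998555/4 = 1998551/4 ≈ 4.9964e+5)
(o - 2468785)*(-108962 + j) = (1998551/4 - 2468785)*(-108962 - 4519731/7) = -7876589/4*(-5282465/7) = 5943972244555/4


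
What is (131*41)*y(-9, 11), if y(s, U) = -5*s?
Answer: 241695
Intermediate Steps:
(131*41)*y(-9, 11) = (131*41)*(-5*(-9)) = 5371*45 = 241695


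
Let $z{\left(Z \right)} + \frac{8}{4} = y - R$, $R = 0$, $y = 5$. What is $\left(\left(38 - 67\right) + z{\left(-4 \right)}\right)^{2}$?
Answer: $676$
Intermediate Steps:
$z{\left(Z \right)} = 3$ ($z{\left(Z \right)} = -2 + \left(5 - 0\right) = -2 + \left(5 + 0\right) = -2 + 5 = 3$)
$\left(\left(38 - 67\right) + z{\left(-4 \right)}\right)^{2} = \left(\left(38 - 67\right) + 3\right)^{2} = \left(-29 + 3\right)^{2} = \left(-26\right)^{2} = 676$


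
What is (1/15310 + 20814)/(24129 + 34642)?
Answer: 318662341/899784010 ≈ 0.35415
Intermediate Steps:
(1/15310 + 20814)/(24129 + 34642) = (1/15310 + 20814)/58771 = (318662341/15310)*(1/58771) = 318662341/899784010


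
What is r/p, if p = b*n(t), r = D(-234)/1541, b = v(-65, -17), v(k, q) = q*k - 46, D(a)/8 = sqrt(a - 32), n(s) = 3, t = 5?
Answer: 8*I*sqrt(266)/4895757 ≈ 2.6651e-5*I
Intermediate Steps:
D(a) = 8*sqrt(-32 + a) (D(a) = 8*sqrt(a - 32) = 8*sqrt(-32 + a))
v(k, q) = -46 + k*q (v(k, q) = k*q - 46 = -46 + k*q)
b = 1059 (b = -46 - 65*(-17) = -46 + 1105 = 1059)
r = 8*I*sqrt(266)/1541 (r = (8*sqrt(-32 - 234))/1541 = (8*sqrt(-266))*(1/1541) = (8*(I*sqrt(266)))*(1/1541) = (8*I*sqrt(266))*(1/1541) = 8*I*sqrt(266)/1541 ≈ 0.08467*I)
p = 3177 (p = 1059*3 = 3177)
r/p = (8*I*sqrt(266)/1541)/3177 = (8*I*sqrt(266)/1541)*(1/3177) = 8*I*sqrt(266)/4895757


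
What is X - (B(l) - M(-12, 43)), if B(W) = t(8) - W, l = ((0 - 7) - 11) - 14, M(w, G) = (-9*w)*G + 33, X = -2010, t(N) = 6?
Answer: 2629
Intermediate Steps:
M(w, G) = 33 - 9*G*w (M(w, G) = -9*G*w + 33 = 33 - 9*G*w)
l = -32 (l = (-7 - 11) - 14 = -18 - 14 = -32)
B(W) = 6 - W
X - (B(l) - M(-12, 43)) = -2010 - ((6 - 1*(-32)) - (33 - 9*43*(-12))) = -2010 - ((6 + 32) - (33 + 4644)) = -2010 - (38 - 1*4677) = -2010 - (38 - 4677) = -2010 - 1*(-4639) = -2010 + 4639 = 2629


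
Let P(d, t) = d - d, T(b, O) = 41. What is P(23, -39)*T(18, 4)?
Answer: 0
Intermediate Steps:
P(d, t) = 0
P(23, -39)*T(18, 4) = 0*41 = 0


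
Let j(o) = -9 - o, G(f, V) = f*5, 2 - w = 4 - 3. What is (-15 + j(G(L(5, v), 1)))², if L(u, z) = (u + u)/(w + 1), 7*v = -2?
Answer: 2401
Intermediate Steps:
w = 1 (w = 2 - (4 - 3) = 2 - 1*1 = 2 - 1 = 1)
v = -2/7 (v = (⅐)*(-2) = -2/7 ≈ -0.28571)
L(u, z) = u (L(u, z) = (u + u)/(1 + 1) = (2*u)/2 = (2*u)*(½) = u)
G(f, V) = 5*f
(-15 + j(G(L(5, v), 1)))² = (-15 + (-9 - 5*5))² = (-15 + (-9 - 1*25))² = (-15 + (-9 - 25))² = (-15 - 34)² = (-49)² = 2401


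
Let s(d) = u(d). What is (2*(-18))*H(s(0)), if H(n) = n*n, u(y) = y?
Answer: 0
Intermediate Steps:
s(d) = d
H(n) = n²
(2*(-18))*H(s(0)) = (2*(-18))*0² = -36*0 = 0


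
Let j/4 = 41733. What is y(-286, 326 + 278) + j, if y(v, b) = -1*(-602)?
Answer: 167534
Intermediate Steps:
j = 166932 (j = 4*41733 = 166932)
y(v, b) = 602
y(-286, 326 + 278) + j = 602 + 166932 = 167534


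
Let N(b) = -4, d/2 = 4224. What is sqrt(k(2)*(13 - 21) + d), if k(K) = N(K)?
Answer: 4*sqrt(530) ≈ 92.087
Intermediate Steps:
d = 8448 (d = 2*4224 = 8448)
k(K) = -4
sqrt(k(2)*(13 - 21) + d) = sqrt(-4*(13 - 21) + 8448) = sqrt(-4*(-8) + 8448) = sqrt(32 + 8448) = sqrt(8480) = 4*sqrt(530)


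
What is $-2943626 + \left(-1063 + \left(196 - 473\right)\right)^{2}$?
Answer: $-1148026$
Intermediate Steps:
$-2943626 + \left(-1063 + \left(196 - 473\right)\right)^{2} = -2943626 + \left(-1063 - 277\right)^{2} = -2943626 + \left(-1340\right)^{2} = -2943626 + 1795600 = -1148026$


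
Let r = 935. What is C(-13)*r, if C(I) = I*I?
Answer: 158015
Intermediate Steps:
C(I) = I²
C(-13)*r = (-13)²*935 = 169*935 = 158015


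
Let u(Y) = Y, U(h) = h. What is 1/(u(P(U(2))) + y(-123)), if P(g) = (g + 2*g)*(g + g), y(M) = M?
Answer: -1/99 ≈ -0.010101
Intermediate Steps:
P(g) = 6*g² (P(g) = (3*g)*(2*g) = 6*g²)
1/(u(P(U(2))) + y(-123)) = 1/(6*2² - 123) = 1/(6*4 - 123) = 1/(24 - 123) = 1/(-99) = -1/99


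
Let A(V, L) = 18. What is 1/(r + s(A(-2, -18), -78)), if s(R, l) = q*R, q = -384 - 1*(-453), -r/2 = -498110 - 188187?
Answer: 1/1373836 ≈ 7.2789e-7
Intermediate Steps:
r = 1372594 (r = -2*(-498110 - 188187) = -2*(-686297) = 1372594)
q = 69 (q = -384 + 453 = 69)
s(R, l) = 69*R
1/(r + s(A(-2, -18), -78)) = 1/(1372594 + 69*18) = 1/(1372594 + 1242) = 1/1373836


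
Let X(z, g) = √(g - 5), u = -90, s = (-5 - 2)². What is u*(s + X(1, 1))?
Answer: -4410 - 180*I ≈ -4410.0 - 180.0*I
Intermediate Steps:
s = 49 (s = (-7)² = 49)
X(z, g) = √(-5 + g)
u*(s + X(1, 1)) = -90*(49 + √(-5 + 1)) = -90*(49 + √(-4)) = -90*(49 + 2*I) = -4410 - 180*I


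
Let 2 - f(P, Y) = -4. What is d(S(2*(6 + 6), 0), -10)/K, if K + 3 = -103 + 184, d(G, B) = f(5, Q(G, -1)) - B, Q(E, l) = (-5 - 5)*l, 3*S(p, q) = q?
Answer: 8/39 ≈ 0.20513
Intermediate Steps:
S(p, q) = q/3
Q(E, l) = -10*l
f(P, Y) = 6 (f(P, Y) = 2 - 1*(-4) = 2 + 4 = 6)
d(G, B) = 6 - B
K = 78 (K = -3 + (-103 + 184) = -3 + 81 = 78)
d(S(2*(6 + 6), 0), -10)/K = (6 - 1*(-10))/78 = (6 + 10)*(1/78) = 16*(1/78) = 8/39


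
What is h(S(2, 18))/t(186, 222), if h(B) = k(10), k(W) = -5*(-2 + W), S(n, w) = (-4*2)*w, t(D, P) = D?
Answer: -20/93 ≈ -0.21505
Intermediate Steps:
S(n, w) = -8*w
k(W) = 10 - 5*W
h(B) = -40 (h(B) = 10 - 5*10 = 10 - 50 = -40)
h(S(2, 18))/t(186, 222) = -40/186 = -40*1/186 = -20/93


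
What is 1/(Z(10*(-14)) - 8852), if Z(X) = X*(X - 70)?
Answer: 1/20548 ≈ 4.8667e-5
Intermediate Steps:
Z(X) = X*(-70 + X)
1/(Z(10*(-14)) - 8852) = 1/((10*(-14))*(-70 + 10*(-14)) - 8852) = 1/(-140*(-70 - 140) - 8852) = 1/(-140*(-210) - 8852) = 1/(29400 - 8852) = 1/20548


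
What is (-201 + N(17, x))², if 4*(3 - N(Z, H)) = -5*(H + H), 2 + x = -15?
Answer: 231361/4 ≈ 57840.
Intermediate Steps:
x = -17 (x = -2 - 15 = -17)
N(Z, H) = 3 + 5*H/2 (N(Z, H) = 3 - (-5)*(H + H)/4 = 3 - (-5)*2*H/4 = 3 - (-5)*H/2 = 3 + 5*H/2)
(-201 + N(17, x))² = (-201 + (3 + (5/2)*(-17)))² = (-201 + (3 - 85/2))² = (-201 - 79/2)² = (-481/2)² = 231361/4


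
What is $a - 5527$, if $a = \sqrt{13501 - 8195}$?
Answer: $-5527 + \sqrt{5306} \approx -5454.2$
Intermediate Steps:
$a = \sqrt{5306} \approx 72.842$
$a - 5527 = \sqrt{5306} - 5527 = -5527 + \sqrt{5306}$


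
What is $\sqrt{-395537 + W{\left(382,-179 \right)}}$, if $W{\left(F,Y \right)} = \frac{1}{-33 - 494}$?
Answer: $\frac{80 i \sqrt{17164390}}{527} \approx 628.92 i$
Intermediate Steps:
$W{\left(F,Y \right)} = - \frac{1}{527}$ ($W{\left(F,Y \right)} = \frac{1}{-527} = - \frac{1}{527}$)
$\sqrt{-395537 + W{\left(382,-179 \right)}} = \sqrt{-395537 - \frac{1}{527}} = \sqrt{- \frac{208448000}{527}} = \frac{80 i \sqrt{17164390}}{527}$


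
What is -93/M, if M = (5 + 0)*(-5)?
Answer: 93/25 ≈ 3.7200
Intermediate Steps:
M = -25 (M = 5*(-5) = -25)
-93/M = -93/(-25) = -93*(-1/25) = 93/25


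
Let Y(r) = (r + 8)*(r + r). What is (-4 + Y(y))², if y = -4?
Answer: 1296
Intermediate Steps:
Y(r) = 2*r*(8 + r) (Y(r) = (8 + r)*(2*r) = 2*r*(8 + r))
(-4 + Y(y))² = (-4 + 2*(-4)*(8 - 4))² = (-4 + 2*(-4)*4)² = (-4 - 32)² = (-36)² = 1296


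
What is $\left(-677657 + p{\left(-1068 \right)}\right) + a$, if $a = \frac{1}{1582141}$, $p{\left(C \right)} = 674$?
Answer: $- \frac{1071082560602}{1582141} \approx -6.7698 \cdot 10^{5}$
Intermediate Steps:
$a = \frac{1}{1582141} \approx 6.3206 \cdot 10^{-7}$
$\left(-677657 + p{\left(-1068 \right)}\right) + a = \left(-677657 + 674\right) + \frac{1}{1582141} = -676983 + \frac{1}{1582141} = - \frac{1071082560602}{1582141}$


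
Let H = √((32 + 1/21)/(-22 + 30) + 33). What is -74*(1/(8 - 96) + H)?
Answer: 37/44 - 37*√261114/42 ≈ -449.32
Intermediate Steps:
H = √261114/84 (H = √((32 + 1/21)/8 + 33) = √((673/21)*(⅛) + 33) = √(673/168 + 33) = √(6217/168) = √261114/84 ≈ 6.0833)
-74*(1/(8 - 96) + H) = -74*(1/(8 - 96) + √261114/84) = -74*(1/(-88) + √261114/84) = -74*(-1/88 + √261114/84) = 37/44 - 37*√261114/42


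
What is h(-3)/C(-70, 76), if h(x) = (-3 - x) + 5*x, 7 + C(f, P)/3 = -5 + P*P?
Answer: -5/5764 ≈ -0.00086745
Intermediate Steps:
C(f, P) = -36 + 3*P² (C(f, P) = -21 + 3*(-5 + P*P) = -21 + 3*(-5 + P²) = -21 + (-15 + 3*P²) = -36 + 3*P²)
h(x) = -3 + 4*x
h(-3)/C(-70, 76) = (-3 + 4*(-3))/(-36 + 3*76²) = (-3 - 12)/(-36 + 3*5776) = -15/(-36 + 17328) = -15/17292 = -15*1/17292 = -5/5764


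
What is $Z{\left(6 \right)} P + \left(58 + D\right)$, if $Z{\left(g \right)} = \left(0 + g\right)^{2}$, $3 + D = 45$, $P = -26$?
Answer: $-836$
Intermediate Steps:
$D = 42$ ($D = -3 + 45 = 42$)
$Z{\left(g \right)} = g^{2}$
$Z{\left(6 \right)} P + \left(58 + D\right) = 6^{2} \left(-26\right) + \left(58 + 42\right) = 36 \left(-26\right) + 100 = -936 + 100 = -836$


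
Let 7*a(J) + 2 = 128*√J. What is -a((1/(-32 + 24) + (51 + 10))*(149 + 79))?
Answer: 2/7 - 64*√55518/7 ≈ -2154.0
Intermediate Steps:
a(J) = -2/7 + 128*√J/7 (a(J) = -2/7 + (128*√J)/7 = -2/7 + 128*√J/7)
-a((1/(-32 + 24) + (51 + 10))*(149 + 79)) = -(-2/7 + 128*√((1/(-32 + 24) + (51 + 10))*(149 + 79))/7) = -(-2/7 + 128*√((1/(-8) + 61)*228)/7) = -(-2/7 + 128*√((-⅛ + 61)*228)/7) = -(-2/7 + 128*√((487/8)*228)/7) = -(-2/7 + 128*√(27759/2)/7) = -(-2/7 + 128*(√55518/2)/7) = -(-2/7 + 64*√55518/7) = 2/7 - 64*√55518/7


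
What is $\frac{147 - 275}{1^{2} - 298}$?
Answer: $\frac{128}{297} \approx 0.43098$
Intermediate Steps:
$\frac{147 - 275}{1^{2} - 298} = - \frac{128}{1 - 298} = - \frac{128}{-297} = \left(-128\right) \left(- \frac{1}{297}\right) = \frac{128}{297}$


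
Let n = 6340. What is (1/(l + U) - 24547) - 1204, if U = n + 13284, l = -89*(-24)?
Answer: -560341759/21760 ≈ -25751.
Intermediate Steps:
l = 2136
U = 19624 (U = 6340 + 13284 = 19624)
(1/(l + U) - 24547) - 1204 = (1/(2136 + 19624) - 24547) - 1204 = (1/21760 - 24547) - 1204 = -534142719/21760 - 1204 = -560341759/21760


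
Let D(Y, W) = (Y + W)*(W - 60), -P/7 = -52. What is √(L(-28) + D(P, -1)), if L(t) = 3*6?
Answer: 5*I*√885 ≈ 148.74*I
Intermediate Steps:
L(t) = 18
P = 364 (P = -7*(-52) = 364)
D(Y, W) = (-60 + W)*(W + Y) (D(Y, W) = (W + Y)*(-60 + W) = (-60 + W)*(W + Y))
√(L(-28) + D(P, -1)) = √(18 + ((-1)² - 60*(-1) - 60*364 - 1*364)) = √(18 + (1 + 60 - 21840 - 364)) = √(18 - 22143) = √(-22125) = 5*I*√885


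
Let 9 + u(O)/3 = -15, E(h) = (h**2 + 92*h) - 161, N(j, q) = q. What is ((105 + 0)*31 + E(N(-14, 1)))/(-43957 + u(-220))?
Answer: -3187/44029 ≈ -0.072384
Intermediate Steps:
E(h) = -161 + h**2 + 92*h
u(O) = -72 (u(O) = -27 + 3*(-15) = -27 - 45 = -72)
((105 + 0)*31 + E(N(-14, 1)))/(-43957 + u(-220)) = ((105 + 0)*31 + (-161 + 1**2 + 92*1))/(-43957 - 72) = (105*31 + (-161 + 1 + 92))/(-44029) = (3255 - 68)*(-1/44029) = 3187*(-1/44029) = -3187/44029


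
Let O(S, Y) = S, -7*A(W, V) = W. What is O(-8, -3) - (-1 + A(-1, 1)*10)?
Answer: -59/7 ≈ -8.4286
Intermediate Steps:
A(W, V) = -W/7
O(-8, -3) - (-1 + A(-1, 1)*10) = -8 - (-1 - ⅐*(-1)*10) = -8 - (-1 + (⅐)*10) = -8 - (-1 + 10/7) = -8 - 1*3/7 = -8 - 3/7 = -59/7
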